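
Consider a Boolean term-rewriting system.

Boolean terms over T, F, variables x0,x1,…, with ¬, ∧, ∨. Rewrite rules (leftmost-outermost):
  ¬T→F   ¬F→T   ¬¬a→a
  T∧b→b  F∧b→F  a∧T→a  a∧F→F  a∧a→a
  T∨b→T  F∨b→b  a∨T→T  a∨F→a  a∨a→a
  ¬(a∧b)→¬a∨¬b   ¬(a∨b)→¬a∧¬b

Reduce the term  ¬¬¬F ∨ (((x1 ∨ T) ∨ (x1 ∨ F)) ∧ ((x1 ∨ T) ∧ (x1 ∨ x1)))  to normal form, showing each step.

  start: ¬¬¬F ∨ (((x1 ∨ T) ∨ (x1 ∨ F)) ∧ ((x1 ∨ T) ∧ (x1 ∨ x1)))
  step 1: ¬F ∨ (((x1 ∨ T) ∨ (x1 ∨ F)) ∧ ((x1 ∨ T) ∧ (x1 ∨ x1)))
  step 2: T ∨ (((x1 ∨ T) ∨ (x1 ∨ F)) ∧ ((x1 ∨ T) ∧ (x1 ∨ x1)))
  step 3: T

Answer: normal form = T  (in 3 steps)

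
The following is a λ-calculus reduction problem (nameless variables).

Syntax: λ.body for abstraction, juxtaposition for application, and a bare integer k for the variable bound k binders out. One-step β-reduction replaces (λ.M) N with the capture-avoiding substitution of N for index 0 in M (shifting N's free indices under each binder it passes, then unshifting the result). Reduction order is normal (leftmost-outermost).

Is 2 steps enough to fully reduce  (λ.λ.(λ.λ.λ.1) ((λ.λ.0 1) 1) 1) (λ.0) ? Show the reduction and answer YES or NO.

Answer: NO — after 2 steps the term is λ.(λ.λ.1) (λ.0), not yet normal

Working:
  start: (λ.λ.(λ.λ.λ.1) ((λ.λ.0 1) 1) 1) (λ.0)
  [1] λ.(λ.λ.λ.1) ((λ.λ.0 1) (λ.0)) (λ.0)
  [2] λ.(λ.λ.1) (λ.0)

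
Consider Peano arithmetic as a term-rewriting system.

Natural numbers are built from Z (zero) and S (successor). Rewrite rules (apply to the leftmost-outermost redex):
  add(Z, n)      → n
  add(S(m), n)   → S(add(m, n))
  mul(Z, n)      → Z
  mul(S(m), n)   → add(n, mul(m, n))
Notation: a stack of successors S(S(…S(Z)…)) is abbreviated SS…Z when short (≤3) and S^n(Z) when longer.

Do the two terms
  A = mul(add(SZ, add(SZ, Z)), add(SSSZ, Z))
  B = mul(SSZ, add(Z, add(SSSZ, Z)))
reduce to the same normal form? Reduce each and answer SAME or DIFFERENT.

Term A:
  start: mul(add(SZ, add(SZ, Z)), add(SSSZ, Z))
  [1] mul(S(add(Z, add(SZ, Z))), add(SSSZ, Z))
  [2] add(add(SSSZ, Z), mul(add(Z, add(SZ, Z)), add(SSSZ, Z)))
  [3] add(S(add(SSZ, Z)), mul(add(Z, add(SZ, Z)), add(SSSZ, Z)))
  [4] S(add(add(SSZ, Z), mul(add(Z, add(SZ, Z)), add(SSSZ, Z))))
  [5] S(add(S(add(SZ, Z)), mul(add(Z, add(SZ, Z)), add(SSSZ, Z))))
  [6] S(S(add(add(SZ, Z), mul(add(Z, add(SZ, Z)), add(SSSZ, Z)))))
  [7] S(S(add(S(add(Z, Z)), mul(add(Z, add(SZ, Z)), add(SSSZ, Z)))))
  [8] S(S(S(add(add(Z, Z), mul(add(Z, add(SZ, Z)), add(SSSZ, Z))))))
  [9] S(S(S(add(Z, mul(add(Z, add(SZ, Z)), add(SSSZ, Z))))))
  [10] S(S(S(mul(add(Z, add(SZ, Z)), add(SSSZ, Z)))))
  [11] S(S(S(mul(add(SZ, Z), add(SSSZ, Z)))))
  [12] S(S(S(mul(S(add(Z, Z)), add(SSSZ, Z)))))
  [13] S(S(S(add(add(SSSZ, Z), mul(add(Z, Z), add(SSSZ, Z))))))
  [14] S(S(S(add(S(add(SSZ, Z)), mul(add(Z, Z), add(SSSZ, Z))))))
  [15] S(S(S(S(add(add(SSZ, Z), mul(add(Z, Z), add(SSSZ, Z)))))))
  [16] S(S(S(S(add(S(add(SZ, Z)), mul(add(Z, Z), add(SSSZ, Z)))))))
  [17] S(S(S(S(S(add(add(SZ, Z), mul(add(Z, Z), add(SSSZ, Z))))))))
  [18] S(S(S(S(S(add(S(add(Z, Z)), mul(add(Z, Z), add(SSSZ, Z))))))))
  [19] S(S(S(S(S(S(add(add(Z, Z), mul(add(Z, Z), add(SSSZ, Z)))))))))
  [20] S(S(S(S(S(S(add(Z, mul(add(Z, Z), add(SSSZ, Z)))))))))
  [21] S(S(S(S(S(S(mul(add(Z, Z), add(SSSZ, Z))))))))
  [22] S(S(S(S(S(S(mul(Z, add(SSSZ, Z))))))))
  [23] S^6(Z)

Term B:
  start: mul(SSZ, add(Z, add(SSSZ, Z)))
  [1] add(add(Z, add(SSSZ, Z)), mul(SZ, add(Z, add(SSSZ, Z))))
  [2] add(add(SSSZ, Z), mul(SZ, add(Z, add(SSSZ, Z))))
  [3] add(S(add(SSZ, Z)), mul(SZ, add(Z, add(SSSZ, Z))))
  [4] S(add(add(SSZ, Z), mul(SZ, add(Z, add(SSSZ, Z)))))
  [5] S(add(S(add(SZ, Z)), mul(SZ, add(Z, add(SSSZ, Z)))))
  [6] S(S(add(add(SZ, Z), mul(SZ, add(Z, add(SSSZ, Z))))))
  [7] S(S(add(S(add(Z, Z)), mul(SZ, add(Z, add(SSSZ, Z))))))
  [8] S(S(S(add(add(Z, Z), mul(SZ, add(Z, add(SSSZ, Z)))))))
  [9] S(S(S(add(Z, mul(SZ, add(Z, add(SSSZ, Z)))))))
  [10] S(S(S(mul(SZ, add(Z, add(SSSZ, Z))))))
  [11] S(S(S(add(add(Z, add(SSSZ, Z)), mul(Z, add(Z, add(SSSZ, Z)))))))
  [12] S(S(S(add(add(SSSZ, Z), mul(Z, add(Z, add(SSSZ, Z)))))))
  [13] S(S(S(add(S(add(SSZ, Z)), mul(Z, add(Z, add(SSSZ, Z)))))))
  [14] S(S(S(S(add(add(SSZ, Z), mul(Z, add(Z, add(SSSZ, Z))))))))
  [15] S(S(S(S(add(S(add(SZ, Z)), mul(Z, add(Z, add(SSSZ, Z))))))))
  [16] S(S(S(S(S(add(add(SZ, Z), mul(Z, add(Z, add(SSSZ, Z)))))))))
  [17] S(S(S(S(S(add(S(add(Z, Z)), mul(Z, add(Z, add(SSSZ, Z)))))))))
  [18] S(S(S(S(S(S(add(add(Z, Z), mul(Z, add(Z, add(SSSZ, Z))))))))))
  [19] S(S(S(S(S(S(add(Z, mul(Z, add(Z, add(SSSZ, Z))))))))))
  [20] S(S(S(S(S(S(mul(Z, add(Z, add(SSSZ, Z)))))))))
  [21] S^6(Z)

Answer: SAME — A ⇓ S^6(Z), B ⇓ S^6(Z)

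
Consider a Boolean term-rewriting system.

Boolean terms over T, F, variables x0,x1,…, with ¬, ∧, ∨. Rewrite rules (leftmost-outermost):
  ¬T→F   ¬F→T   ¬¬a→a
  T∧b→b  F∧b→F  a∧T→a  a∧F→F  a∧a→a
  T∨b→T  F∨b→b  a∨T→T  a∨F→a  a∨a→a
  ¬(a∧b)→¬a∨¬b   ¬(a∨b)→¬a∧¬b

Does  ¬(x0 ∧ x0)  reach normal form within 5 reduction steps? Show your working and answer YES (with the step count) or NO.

Answer: YES — reaches normal form ¬x0 in 2 ≤ 5 steps

Working:
  start: ¬(x0 ∧ x0)
  [1] ¬x0 ∨ ¬x0
  [2] ¬x0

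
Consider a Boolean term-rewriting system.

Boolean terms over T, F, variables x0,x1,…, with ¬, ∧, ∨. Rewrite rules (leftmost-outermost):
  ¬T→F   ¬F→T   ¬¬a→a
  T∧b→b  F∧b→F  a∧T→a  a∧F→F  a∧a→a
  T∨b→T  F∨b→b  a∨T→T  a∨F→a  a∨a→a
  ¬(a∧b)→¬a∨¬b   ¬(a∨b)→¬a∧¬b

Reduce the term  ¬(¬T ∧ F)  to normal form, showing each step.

Answer: normal form = T  (in 3 steps)

Derivation:
  start: ¬(¬T ∧ F)
  →1  ¬¬T ∨ ¬F
  →2  T ∨ ¬F
  →3  T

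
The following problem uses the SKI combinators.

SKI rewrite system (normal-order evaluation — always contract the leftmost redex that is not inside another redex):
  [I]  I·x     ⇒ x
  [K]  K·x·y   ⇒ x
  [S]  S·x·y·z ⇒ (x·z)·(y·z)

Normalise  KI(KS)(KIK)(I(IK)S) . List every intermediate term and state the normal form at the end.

  start: KI(KS)(KIK)(I(IK)S)
  →1  I(KIK)(I(IK)S)
  →2  KIK(I(IK)S)
  →3  I(I(IK)S)
  →4  I(IK)S
  →5  IKS
  →6  KS

Answer: normal form = KS  (in 6 steps)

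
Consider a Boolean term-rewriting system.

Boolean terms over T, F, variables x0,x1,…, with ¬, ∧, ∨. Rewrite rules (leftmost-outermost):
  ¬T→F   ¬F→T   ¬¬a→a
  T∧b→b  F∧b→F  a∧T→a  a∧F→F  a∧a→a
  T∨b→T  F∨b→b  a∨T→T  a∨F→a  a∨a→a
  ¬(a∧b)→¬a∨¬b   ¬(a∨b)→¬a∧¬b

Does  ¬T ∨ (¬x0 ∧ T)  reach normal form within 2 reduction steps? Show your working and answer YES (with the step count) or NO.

  start: ¬T ∨ (¬x0 ∧ T)
  step 1: F ∨ (¬x0 ∧ T)
  step 2: ¬x0 ∧ T

Answer: NO — after 2 steps the term is ¬x0 ∧ T, not yet normal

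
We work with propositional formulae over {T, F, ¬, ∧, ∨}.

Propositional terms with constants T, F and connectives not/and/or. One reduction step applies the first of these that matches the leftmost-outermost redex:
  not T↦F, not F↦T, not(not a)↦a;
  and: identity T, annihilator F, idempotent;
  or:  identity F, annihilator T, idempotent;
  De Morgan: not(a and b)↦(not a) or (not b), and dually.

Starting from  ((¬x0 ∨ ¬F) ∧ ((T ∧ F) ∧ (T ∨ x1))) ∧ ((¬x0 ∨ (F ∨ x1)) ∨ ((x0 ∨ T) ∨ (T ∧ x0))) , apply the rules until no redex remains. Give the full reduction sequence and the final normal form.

  start: ((¬x0 ∨ ¬F) ∧ ((T ∧ F) ∧ (T ∨ x1))) ∧ ((¬x0 ∨ (F ∨ x1)) ∨ ((x0 ∨ T) ∨ (T ∧ x0)))
  step 1: ((¬x0 ∨ T) ∧ ((T ∧ F) ∧ (T ∨ x1))) ∧ ((¬x0 ∨ (F ∨ x1)) ∨ ((x0 ∨ T) ∨ (T ∧ x0)))
  step 2: (T ∧ ((T ∧ F) ∧ (T ∨ x1))) ∧ ((¬x0 ∨ (F ∨ x1)) ∨ ((x0 ∨ T) ∨ (T ∧ x0)))
  step 3: ((T ∧ F) ∧ (T ∨ x1)) ∧ ((¬x0 ∨ (F ∨ x1)) ∨ ((x0 ∨ T) ∨ (T ∧ x0)))
  step 4: (F ∧ (T ∨ x1)) ∧ ((¬x0 ∨ (F ∨ x1)) ∨ ((x0 ∨ T) ∨ (T ∧ x0)))
  step 5: F ∧ ((¬x0 ∨ (F ∨ x1)) ∨ ((x0 ∨ T) ∨ (T ∧ x0)))
  step 6: F

Answer: normal form = F  (in 6 steps)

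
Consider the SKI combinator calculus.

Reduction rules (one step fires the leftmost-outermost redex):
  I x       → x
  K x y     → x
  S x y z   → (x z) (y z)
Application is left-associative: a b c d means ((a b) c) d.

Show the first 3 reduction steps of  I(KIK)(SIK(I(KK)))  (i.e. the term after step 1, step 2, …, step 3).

Answer: after 3 steps: SIK(I(KK))

Derivation:
  start: I(KIK)(SIK(I(KK)))
  →1  KIK(SIK(I(KK)))
  →2  I(SIK(I(KK)))
  →3  SIK(I(KK))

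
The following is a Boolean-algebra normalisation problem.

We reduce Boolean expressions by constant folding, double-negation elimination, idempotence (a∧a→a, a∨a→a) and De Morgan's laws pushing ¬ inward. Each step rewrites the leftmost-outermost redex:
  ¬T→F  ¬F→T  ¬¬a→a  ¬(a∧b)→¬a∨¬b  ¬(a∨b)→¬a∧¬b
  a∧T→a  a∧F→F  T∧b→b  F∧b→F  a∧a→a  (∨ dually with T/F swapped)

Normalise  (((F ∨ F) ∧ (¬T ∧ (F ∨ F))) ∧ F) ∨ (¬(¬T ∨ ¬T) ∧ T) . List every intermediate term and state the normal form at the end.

  start: (((F ∨ F) ∧ (¬T ∧ (F ∨ F))) ∧ F) ∨ (¬(¬T ∨ ¬T) ∧ T)
  [1] F ∨ (¬(¬T ∨ ¬T) ∧ T)
  [2] ¬(¬T ∨ ¬T) ∧ T
  [3] ¬(¬T ∨ ¬T)
  [4] ¬¬T ∧ ¬¬T
  [5] ¬¬T
  [6] T

Answer: normal form = T  (in 6 steps)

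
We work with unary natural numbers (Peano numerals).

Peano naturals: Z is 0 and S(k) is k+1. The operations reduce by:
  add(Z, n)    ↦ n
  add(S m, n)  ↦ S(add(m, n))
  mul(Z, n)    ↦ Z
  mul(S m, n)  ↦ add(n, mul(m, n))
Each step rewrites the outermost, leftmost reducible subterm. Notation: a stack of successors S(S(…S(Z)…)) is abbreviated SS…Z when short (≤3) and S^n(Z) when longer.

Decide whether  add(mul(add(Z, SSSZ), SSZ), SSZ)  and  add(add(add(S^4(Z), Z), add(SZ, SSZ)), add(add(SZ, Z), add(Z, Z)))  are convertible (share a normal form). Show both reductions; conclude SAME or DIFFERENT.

Term A:
  start: add(mul(add(Z, SSSZ), SSZ), SSZ)
  step 1: add(mul(SSSZ, SSZ), SSZ)
  step 2: add(add(SSZ, mul(SSZ, SSZ)), SSZ)
  step 3: add(S(add(SZ, mul(SSZ, SSZ))), SSZ)
  step 4: S(add(add(SZ, mul(SSZ, SSZ)), SSZ))
  step 5: S(add(S(add(Z, mul(SSZ, SSZ))), SSZ))
  step 6: S(S(add(add(Z, mul(SSZ, SSZ)), SSZ)))
  step 7: S(S(add(mul(SSZ, SSZ), SSZ)))
  step 8: S(S(add(add(SSZ, mul(SZ, SSZ)), SSZ)))
  step 9: S(S(add(S(add(SZ, mul(SZ, SSZ))), SSZ)))
  step 10: S(S(S(add(add(SZ, mul(SZ, SSZ)), SSZ))))
  step 11: S(S(S(add(S(add(Z, mul(SZ, SSZ))), SSZ))))
  step 12: S(S(S(S(add(add(Z, mul(SZ, SSZ)), SSZ)))))
  step 13: S(S(S(S(add(mul(SZ, SSZ), SSZ)))))
  step 14: S(S(S(S(add(add(SSZ, mul(Z, SSZ)), SSZ)))))
  step 15: S(S(S(S(add(S(add(SZ, mul(Z, SSZ))), SSZ)))))
  step 16: S(S(S(S(S(add(add(SZ, mul(Z, SSZ)), SSZ))))))
  step 17: S(S(S(S(S(add(S(add(Z, mul(Z, SSZ))), SSZ))))))
  step 18: S(S(S(S(S(S(add(add(Z, mul(Z, SSZ)), SSZ)))))))
  step 19: S(S(S(S(S(S(add(mul(Z, SSZ), SSZ)))))))
  step 20: S(S(S(S(S(S(add(Z, SSZ)))))))
  step 21: S^8(Z)

Term B:
  start: add(add(add(S^4(Z), Z), add(SZ, SSZ)), add(add(SZ, Z), add(Z, Z)))
  step 1: add(add(S(add(SSSZ, Z)), add(SZ, SSZ)), add(add(SZ, Z), add(Z, Z)))
  step 2: add(S(add(add(SSSZ, Z), add(SZ, SSZ))), add(add(SZ, Z), add(Z, Z)))
  step 3: S(add(add(add(SSSZ, Z), add(SZ, SSZ)), add(add(SZ, Z), add(Z, Z))))
  step 4: S(add(add(S(add(SSZ, Z)), add(SZ, SSZ)), add(add(SZ, Z), add(Z, Z))))
  step 5: S(add(S(add(add(SSZ, Z), add(SZ, SSZ))), add(add(SZ, Z), add(Z, Z))))
  step 6: S(S(add(add(add(SSZ, Z), add(SZ, SSZ)), add(add(SZ, Z), add(Z, Z)))))
  step 7: S(S(add(add(S(add(SZ, Z)), add(SZ, SSZ)), add(add(SZ, Z), add(Z, Z)))))
  step 8: S(S(add(S(add(add(SZ, Z), add(SZ, SSZ))), add(add(SZ, Z), add(Z, Z)))))
  step 9: S(S(S(add(add(add(SZ, Z), add(SZ, SSZ)), add(add(SZ, Z), add(Z, Z))))))
  step 10: S(S(S(add(add(S(add(Z, Z)), add(SZ, SSZ)), add(add(SZ, Z), add(Z, Z))))))
  step 11: S(S(S(add(S(add(add(Z, Z), add(SZ, SSZ))), add(add(SZ, Z), add(Z, Z))))))
  step 12: S(S(S(S(add(add(add(Z, Z), add(SZ, SSZ)), add(add(SZ, Z), add(Z, Z)))))))
  step 13: S(S(S(S(add(add(Z, add(SZ, SSZ)), add(add(SZ, Z), add(Z, Z)))))))
  step 14: S(S(S(S(add(add(SZ, SSZ), add(add(SZ, Z), add(Z, Z)))))))
  step 15: S(S(S(S(add(S(add(Z, SSZ)), add(add(SZ, Z), add(Z, Z)))))))
  step 16: S(S(S(S(S(add(add(Z, SSZ), add(add(SZ, Z), add(Z, Z))))))))
  step 17: S(S(S(S(S(add(SSZ, add(add(SZ, Z), add(Z, Z))))))))
  step 18: S(S(S(S(S(S(add(SZ, add(add(SZ, Z), add(Z, Z)))))))))
  step 19: S(S(S(S(S(S(S(add(Z, add(add(SZ, Z), add(Z, Z))))))))))
  step 20: S(S(S(S(S(S(S(add(add(SZ, Z), add(Z, Z)))))))))
  step 21: S(S(S(S(S(S(S(add(S(add(Z, Z)), add(Z, Z)))))))))
  step 22: S(S(S(S(S(S(S(S(add(add(Z, Z), add(Z, Z))))))))))
  step 23: S(S(S(S(S(S(S(S(add(Z, add(Z, Z))))))))))
  step 24: S(S(S(S(S(S(S(S(add(Z, Z)))))))))
  step 25: S^8(Z)

Answer: SAME — A ⇓ S^8(Z), B ⇓ S^8(Z)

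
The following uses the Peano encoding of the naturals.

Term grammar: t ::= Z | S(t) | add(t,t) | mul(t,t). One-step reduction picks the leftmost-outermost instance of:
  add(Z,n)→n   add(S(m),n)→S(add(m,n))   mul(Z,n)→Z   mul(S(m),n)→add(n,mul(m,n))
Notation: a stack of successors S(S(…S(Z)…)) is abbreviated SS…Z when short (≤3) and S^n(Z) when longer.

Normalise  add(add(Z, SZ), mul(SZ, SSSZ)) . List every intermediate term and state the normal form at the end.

Answer: normal form = S^4(Z)  (in 9 steps)

Derivation:
  start: add(add(Z, SZ), mul(SZ, SSSZ))
  [1] add(SZ, mul(SZ, SSSZ))
  [2] S(add(Z, mul(SZ, SSSZ)))
  [3] S(mul(SZ, SSSZ))
  [4] S(add(SSSZ, mul(Z, SSSZ)))
  [5] S(S(add(SSZ, mul(Z, SSSZ))))
  [6] S(S(S(add(SZ, mul(Z, SSSZ)))))
  [7] S(S(S(S(add(Z, mul(Z, SSSZ))))))
  [8] S(S(S(S(mul(Z, SSSZ)))))
  [9] S^4(Z)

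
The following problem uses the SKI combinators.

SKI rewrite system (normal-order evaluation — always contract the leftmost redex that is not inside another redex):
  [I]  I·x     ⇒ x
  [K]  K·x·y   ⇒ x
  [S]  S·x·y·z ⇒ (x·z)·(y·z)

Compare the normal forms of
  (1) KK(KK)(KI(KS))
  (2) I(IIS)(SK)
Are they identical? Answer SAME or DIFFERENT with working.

Term A:
  start: KK(KK)(KI(KS))
  step 1: K(KI(KS))
  step 2: KI

Term B:
  start: I(IIS)(SK)
  step 1: IIS(SK)
  step 2: IS(SK)
  step 3: S(SK)

Answer: DIFFERENT — A ⇓ KI, B ⇓ S(SK)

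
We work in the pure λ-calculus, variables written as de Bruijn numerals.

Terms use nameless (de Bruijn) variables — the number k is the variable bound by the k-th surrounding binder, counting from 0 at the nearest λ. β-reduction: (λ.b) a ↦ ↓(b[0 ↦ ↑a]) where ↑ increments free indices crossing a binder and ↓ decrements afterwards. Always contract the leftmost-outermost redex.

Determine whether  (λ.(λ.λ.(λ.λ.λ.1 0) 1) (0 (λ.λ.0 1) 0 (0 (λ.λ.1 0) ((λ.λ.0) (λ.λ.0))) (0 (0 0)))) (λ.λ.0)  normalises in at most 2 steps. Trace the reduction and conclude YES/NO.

Answer: NO — after 2 steps the term is λ.(λ.λ.λ.1 0) ((λ.λ.0) (λ.λ.0 1) (λ.λ.0) ((λ.λ.0) (λ.λ.1 0) ((λ.λ.0) (λ.λ.0))) ((λ.λ.0) ((λ.λ.0) (λ.λ.0)))), not yet normal

Derivation:
  start: (λ.(λ.λ.(λ.λ.λ.1 0) 1) (0 (λ.λ.0 1) 0 (0 (λ.λ.1 0) ((λ.λ.0) (λ.λ.0))) (0 (0 0)))) (λ.λ.0)
  →1  (λ.λ.(λ.λ.λ.1 0) 1) ((λ.λ.0) (λ.λ.0 1) (λ.λ.0) ((λ.λ.0) (λ.λ.1 0) ((λ.λ.0) (λ.λ.0))) ((λ.λ.0) ((λ.λ.0) (λ.λ.0))))
  →2  λ.(λ.λ.λ.1 0) ((λ.λ.0) (λ.λ.0 1) (λ.λ.0) ((λ.λ.0) (λ.λ.1 0) ((λ.λ.0) (λ.λ.0))) ((λ.λ.0) ((λ.λ.0) (λ.λ.0))))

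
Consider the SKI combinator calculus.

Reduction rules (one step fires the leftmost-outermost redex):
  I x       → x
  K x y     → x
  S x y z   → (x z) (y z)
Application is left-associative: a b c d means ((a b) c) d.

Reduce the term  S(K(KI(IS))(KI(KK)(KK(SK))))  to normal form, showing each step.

  start: S(K(KI(IS))(KI(KK)(KK(SK))))
  →1  S(KI(IS))
  →2  SI

Answer: normal form = SI  (in 2 steps)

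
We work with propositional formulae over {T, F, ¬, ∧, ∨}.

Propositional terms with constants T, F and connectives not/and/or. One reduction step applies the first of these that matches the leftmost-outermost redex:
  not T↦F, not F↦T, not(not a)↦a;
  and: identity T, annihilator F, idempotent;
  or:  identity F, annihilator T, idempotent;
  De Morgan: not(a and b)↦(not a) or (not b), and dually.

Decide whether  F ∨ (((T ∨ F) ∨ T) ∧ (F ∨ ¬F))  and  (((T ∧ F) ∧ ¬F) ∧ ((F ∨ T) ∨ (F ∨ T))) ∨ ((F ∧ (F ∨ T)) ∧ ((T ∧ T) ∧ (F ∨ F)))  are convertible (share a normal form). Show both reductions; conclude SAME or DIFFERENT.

Answer: DIFFERENT — A ⇓ T, B ⇓ F

Working:
Term A:
  start: F ∨ (((T ∨ F) ∨ T) ∧ (F ∨ ¬F))
  →1  ((T ∨ F) ∨ T) ∧ (F ∨ ¬F)
  →2  T ∧ (F ∨ ¬F)
  →3  F ∨ ¬F
  →4  ¬F
  →5  T

Term B:
  start: (((T ∧ F) ∧ ¬F) ∧ ((F ∨ T) ∨ (F ∨ T))) ∨ ((F ∧ (F ∨ T)) ∧ ((T ∧ T) ∧ (F ∨ F)))
  →1  ((F ∧ ¬F) ∧ ((F ∨ T) ∨ (F ∨ T))) ∨ ((F ∧ (F ∨ T)) ∧ ((T ∧ T) ∧ (F ∨ F)))
  →2  (F ∧ ((F ∨ T) ∨ (F ∨ T))) ∨ ((F ∧ (F ∨ T)) ∧ ((T ∧ T) ∧ (F ∨ F)))
  →3  F ∨ ((F ∧ (F ∨ T)) ∧ ((T ∧ T) ∧ (F ∨ F)))
  →4  (F ∧ (F ∨ T)) ∧ ((T ∧ T) ∧ (F ∨ F))
  →5  F ∧ ((T ∧ T) ∧ (F ∨ F))
  →6  F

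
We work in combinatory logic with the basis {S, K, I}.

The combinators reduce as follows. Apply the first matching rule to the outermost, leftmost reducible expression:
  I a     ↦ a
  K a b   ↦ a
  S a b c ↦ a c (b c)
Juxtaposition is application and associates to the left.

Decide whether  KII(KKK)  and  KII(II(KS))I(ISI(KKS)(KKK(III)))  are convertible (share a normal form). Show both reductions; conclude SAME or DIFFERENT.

Term A:
  start: KII(KKK)
  step 1: I(KKK)
  step 2: KKK
  step 3: K

Term B:
  start: KII(II(KS))I(ISI(KKS)(KKK(III)))
  step 1: I(II(KS))I(ISI(KKS)(KKK(III)))
  step 2: II(KS)I(ISI(KKS)(KKK(III)))
  step 3: I(KS)I(ISI(KKS)(KKK(III)))
  step 4: KSI(ISI(KKS)(KKK(III)))
  step 5: S(ISI(KKS)(KKK(III)))
  step 6: S(SI(KKS)(KKK(III)))
  step 7: S(I(KKK(III))(KKS(KKK(III))))
  step 8: S(KKK(III)(KKS(KKK(III))))
  step 9: S(K(III)(KKS(KKK(III))))
  step 10: S(III)
  step 11: S(II)
  step 12: SI

Answer: DIFFERENT — A ⇓ K, B ⇓ SI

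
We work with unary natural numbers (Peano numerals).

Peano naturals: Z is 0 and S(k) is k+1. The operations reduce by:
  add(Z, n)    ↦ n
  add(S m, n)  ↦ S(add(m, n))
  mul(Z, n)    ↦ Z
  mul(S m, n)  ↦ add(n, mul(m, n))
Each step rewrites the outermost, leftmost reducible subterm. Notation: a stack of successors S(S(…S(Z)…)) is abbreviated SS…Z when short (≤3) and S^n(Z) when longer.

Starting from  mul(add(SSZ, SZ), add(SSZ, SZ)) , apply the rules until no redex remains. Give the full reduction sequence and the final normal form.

Answer: normal form = S^9(Z)  (in 28 steps)

Working:
  start: mul(add(SSZ, SZ), add(SSZ, SZ))
  →1  mul(S(add(SZ, SZ)), add(SSZ, SZ))
  →2  add(add(SSZ, SZ), mul(add(SZ, SZ), add(SSZ, SZ)))
  →3  add(S(add(SZ, SZ)), mul(add(SZ, SZ), add(SSZ, SZ)))
  →4  S(add(add(SZ, SZ), mul(add(SZ, SZ), add(SSZ, SZ))))
  →5  S(add(S(add(Z, SZ)), mul(add(SZ, SZ), add(SSZ, SZ))))
  →6  S(S(add(add(Z, SZ), mul(add(SZ, SZ), add(SSZ, SZ)))))
  →7  S(S(add(SZ, mul(add(SZ, SZ), add(SSZ, SZ)))))
  →8  S(S(S(add(Z, mul(add(SZ, SZ), add(SSZ, SZ))))))
  →9  S(S(S(mul(add(SZ, SZ), add(SSZ, SZ)))))
  →10  S(S(S(mul(S(add(Z, SZ)), add(SSZ, SZ)))))
  →11  S(S(S(add(add(SSZ, SZ), mul(add(Z, SZ), add(SSZ, SZ))))))
  →12  S(S(S(add(S(add(SZ, SZ)), mul(add(Z, SZ), add(SSZ, SZ))))))
  →13  S(S(S(S(add(add(SZ, SZ), mul(add(Z, SZ), add(SSZ, SZ)))))))
  →14  S(S(S(S(add(S(add(Z, SZ)), mul(add(Z, SZ), add(SSZ, SZ)))))))
  →15  S(S(S(S(S(add(add(Z, SZ), mul(add(Z, SZ), add(SSZ, SZ))))))))
  →16  S(S(S(S(S(add(SZ, mul(add(Z, SZ), add(SSZ, SZ))))))))
  →17  S(S(S(S(S(S(add(Z, mul(add(Z, SZ), add(SSZ, SZ)))))))))
  →18  S(S(S(S(S(S(mul(add(Z, SZ), add(SSZ, SZ))))))))
  →19  S(S(S(S(S(S(mul(SZ, add(SSZ, SZ))))))))
  →20  S(S(S(S(S(S(add(add(SSZ, SZ), mul(Z, add(SSZ, SZ)))))))))
  →21  S(S(S(S(S(S(add(S(add(SZ, SZ)), mul(Z, add(SSZ, SZ)))))))))
  →22  S(S(S(S(S(S(S(add(add(SZ, SZ), mul(Z, add(SSZ, SZ))))))))))
  →23  S(S(S(S(S(S(S(add(S(add(Z, SZ)), mul(Z, add(SSZ, SZ))))))))))
  →24  S(S(S(S(S(S(S(S(add(add(Z, SZ), mul(Z, add(SSZ, SZ)))))))))))
  →25  S(S(S(S(S(S(S(S(add(SZ, mul(Z, add(SSZ, SZ)))))))))))
  →26  S(S(S(S(S(S(S(S(S(add(Z, mul(Z, add(SSZ, SZ))))))))))))
  →27  S(S(S(S(S(S(S(S(S(mul(Z, add(SSZ, SZ)))))))))))
  →28  S^9(Z)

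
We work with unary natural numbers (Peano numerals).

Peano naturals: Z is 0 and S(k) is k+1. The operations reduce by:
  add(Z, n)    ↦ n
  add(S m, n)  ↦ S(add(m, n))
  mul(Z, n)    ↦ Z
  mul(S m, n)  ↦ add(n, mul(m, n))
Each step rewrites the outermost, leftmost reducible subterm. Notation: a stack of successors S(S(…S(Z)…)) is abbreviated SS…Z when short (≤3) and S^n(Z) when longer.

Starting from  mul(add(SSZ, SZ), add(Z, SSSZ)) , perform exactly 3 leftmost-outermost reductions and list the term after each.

  start: mul(add(SSZ, SZ), add(Z, SSSZ))
  step 1: mul(S(add(SZ, SZ)), add(Z, SSSZ))
  step 2: add(add(Z, SSSZ), mul(add(SZ, SZ), add(Z, SSSZ)))
  step 3: add(SSSZ, mul(add(SZ, SZ), add(Z, SSSZ)))

Answer: after 3 steps: add(SSSZ, mul(add(SZ, SZ), add(Z, SSSZ)))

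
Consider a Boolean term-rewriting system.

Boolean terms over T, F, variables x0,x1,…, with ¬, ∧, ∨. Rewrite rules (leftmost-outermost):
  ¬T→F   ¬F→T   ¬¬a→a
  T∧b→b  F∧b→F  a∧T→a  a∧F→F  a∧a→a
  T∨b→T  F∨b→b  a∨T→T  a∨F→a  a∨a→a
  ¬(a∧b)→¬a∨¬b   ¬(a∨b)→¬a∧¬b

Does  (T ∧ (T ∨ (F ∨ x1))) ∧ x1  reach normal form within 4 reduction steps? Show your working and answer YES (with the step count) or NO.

Answer: YES — reaches normal form x1 in 3 ≤ 4 steps

Reduction:
  start: (T ∧ (T ∨ (F ∨ x1))) ∧ x1
  step 1: (T ∨ (F ∨ x1)) ∧ x1
  step 2: T ∧ x1
  step 3: x1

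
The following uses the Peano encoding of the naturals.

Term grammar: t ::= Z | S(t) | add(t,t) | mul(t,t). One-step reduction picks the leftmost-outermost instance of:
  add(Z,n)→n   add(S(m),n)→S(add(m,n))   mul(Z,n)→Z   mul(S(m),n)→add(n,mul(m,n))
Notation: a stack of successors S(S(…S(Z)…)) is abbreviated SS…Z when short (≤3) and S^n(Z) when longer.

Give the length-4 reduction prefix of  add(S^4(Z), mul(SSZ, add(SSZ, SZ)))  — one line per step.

Answer: after 4 steps: S(S(S(S(add(Z, mul(SSZ, add(SSZ, SZ)))))))

Working:
  start: add(S^4(Z), mul(SSZ, add(SSZ, SZ)))
  [1] S(add(SSSZ, mul(SSZ, add(SSZ, SZ))))
  [2] S(S(add(SSZ, mul(SSZ, add(SSZ, SZ)))))
  [3] S(S(S(add(SZ, mul(SSZ, add(SSZ, SZ))))))
  [4] S(S(S(S(add(Z, mul(SSZ, add(SSZ, SZ)))))))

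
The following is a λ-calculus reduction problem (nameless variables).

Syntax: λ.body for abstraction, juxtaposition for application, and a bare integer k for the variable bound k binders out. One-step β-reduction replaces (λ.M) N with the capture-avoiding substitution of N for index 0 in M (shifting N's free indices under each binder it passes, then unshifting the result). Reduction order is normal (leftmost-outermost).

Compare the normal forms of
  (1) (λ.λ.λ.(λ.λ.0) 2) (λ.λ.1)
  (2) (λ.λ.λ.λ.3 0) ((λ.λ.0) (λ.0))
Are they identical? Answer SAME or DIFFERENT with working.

Term A:
  start: (λ.λ.λ.(λ.λ.0) 2) (λ.λ.1)
  →1  λ.λ.(λ.λ.0) (λ.λ.1)
  →2  λ.λ.λ.0

Term B:
  start: (λ.λ.λ.λ.3 0) ((λ.λ.0) (λ.0))
  →1  λ.λ.λ.(λ.λ.0) (λ.0) 0
  →2  λ.λ.λ.(λ.0) 0
  →3  λ.λ.λ.0

Answer: SAME — A ⇓ λ.λ.λ.0, B ⇓ λ.λ.λ.0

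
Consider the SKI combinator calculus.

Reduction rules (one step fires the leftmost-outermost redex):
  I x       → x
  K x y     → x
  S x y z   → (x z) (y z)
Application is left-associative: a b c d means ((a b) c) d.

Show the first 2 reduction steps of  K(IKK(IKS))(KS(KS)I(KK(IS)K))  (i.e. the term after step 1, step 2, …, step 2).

  start: K(IKK(IKS))(KS(KS)I(KK(IS)K))
  step 1: IKK(IKS)
  step 2: KK(IKS)

Answer: after 2 steps: KK(IKS)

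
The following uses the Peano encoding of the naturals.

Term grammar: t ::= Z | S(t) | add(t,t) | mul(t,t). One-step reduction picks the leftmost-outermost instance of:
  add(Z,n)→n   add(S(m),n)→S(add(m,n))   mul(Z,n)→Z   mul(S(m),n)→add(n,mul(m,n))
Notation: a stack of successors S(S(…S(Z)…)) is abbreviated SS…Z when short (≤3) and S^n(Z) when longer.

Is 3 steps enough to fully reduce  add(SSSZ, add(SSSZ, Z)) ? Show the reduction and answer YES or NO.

Answer: NO — after 3 steps the term is S(S(S(add(Z, add(SSSZ, Z))))), not yet normal

Derivation:
  start: add(SSSZ, add(SSSZ, Z))
  →1  S(add(SSZ, add(SSSZ, Z)))
  →2  S(S(add(SZ, add(SSSZ, Z))))
  →3  S(S(S(add(Z, add(SSSZ, Z)))))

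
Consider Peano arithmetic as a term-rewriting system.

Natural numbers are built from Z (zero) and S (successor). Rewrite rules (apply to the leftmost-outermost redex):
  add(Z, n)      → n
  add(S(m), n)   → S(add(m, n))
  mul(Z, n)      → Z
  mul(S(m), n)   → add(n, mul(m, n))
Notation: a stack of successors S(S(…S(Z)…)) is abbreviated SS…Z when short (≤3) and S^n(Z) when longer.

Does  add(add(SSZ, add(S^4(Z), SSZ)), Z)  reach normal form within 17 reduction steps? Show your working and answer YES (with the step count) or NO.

  start: add(add(SSZ, add(S^4(Z), SSZ)), Z)
  →1  add(S(add(SZ, add(S^4(Z), SSZ))), Z)
  →2  S(add(add(SZ, add(S^4(Z), SSZ)), Z))
  →3  S(add(S(add(Z, add(S^4(Z), SSZ))), Z))
  →4  S(S(add(add(Z, add(S^4(Z), SSZ)), Z)))
  →5  S(S(add(add(S^4(Z), SSZ), Z)))
  →6  S(S(add(S(add(SSSZ, SSZ)), Z)))
  →7  S(S(S(add(add(SSSZ, SSZ), Z))))
  →8  S(S(S(add(S(add(SSZ, SSZ)), Z))))
  →9  S(S(S(S(add(add(SSZ, SSZ), Z)))))
  →10  S(S(S(S(add(S(add(SZ, SSZ)), Z)))))
  →11  S(S(S(S(S(add(add(SZ, SSZ), Z))))))
  →12  S(S(S(S(S(add(S(add(Z, SSZ)), Z))))))
  →13  S(S(S(S(S(S(add(add(Z, SSZ), Z)))))))
  →14  S(S(S(S(S(S(add(SSZ, Z)))))))
  →15  S(S(S(S(S(S(S(add(SZ, Z))))))))
  →16  S(S(S(S(S(S(S(S(add(Z, Z)))))))))
  →17  S^8(Z)

Answer: YES — reaches normal form S^8(Z) in 17 ≤ 17 steps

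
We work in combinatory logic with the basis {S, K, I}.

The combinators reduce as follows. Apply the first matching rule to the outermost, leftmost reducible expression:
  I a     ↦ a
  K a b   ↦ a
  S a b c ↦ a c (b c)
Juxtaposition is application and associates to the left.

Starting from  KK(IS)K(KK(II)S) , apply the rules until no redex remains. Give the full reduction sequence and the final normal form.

  start: KK(IS)K(KK(II)S)
  step 1: KK(KK(II)S)
  step 2: K

Answer: normal form = K  (in 2 steps)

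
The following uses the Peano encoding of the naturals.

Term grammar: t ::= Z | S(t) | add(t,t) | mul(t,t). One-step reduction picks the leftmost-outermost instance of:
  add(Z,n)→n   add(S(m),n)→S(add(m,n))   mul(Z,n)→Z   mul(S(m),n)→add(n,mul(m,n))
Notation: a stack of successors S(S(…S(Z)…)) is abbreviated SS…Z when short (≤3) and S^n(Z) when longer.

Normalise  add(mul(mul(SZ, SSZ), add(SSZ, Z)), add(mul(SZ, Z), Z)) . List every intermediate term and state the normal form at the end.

  start: add(mul(mul(SZ, SSZ), add(SSZ, Z)), add(mul(SZ, Z), Z))
  →1  add(mul(add(SSZ, mul(Z, SSZ)), add(SSZ, Z)), add(mul(SZ, Z), Z))
  →2  add(mul(S(add(SZ, mul(Z, SSZ))), add(SSZ, Z)), add(mul(SZ, Z), Z))
  →3  add(add(add(SSZ, Z), mul(add(SZ, mul(Z, SSZ)), add(SSZ, Z))), add(mul(SZ, Z), Z))
  →4  add(add(S(add(SZ, Z)), mul(add(SZ, mul(Z, SSZ)), add(SSZ, Z))), add(mul(SZ, Z), Z))
  →5  add(S(add(add(SZ, Z), mul(add(SZ, mul(Z, SSZ)), add(SSZ, Z)))), add(mul(SZ, Z), Z))
  →6  S(add(add(add(SZ, Z), mul(add(SZ, mul(Z, SSZ)), add(SSZ, Z))), add(mul(SZ, Z), Z)))
  →7  S(add(add(S(add(Z, Z)), mul(add(SZ, mul(Z, SSZ)), add(SSZ, Z))), add(mul(SZ, Z), Z)))
  →8  S(add(S(add(add(Z, Z), mul(add(SZ, mul(Z, SSZ)), add(SSZ, Z)))), add(mul(SZ, Z), Z)))
  →9  S(S(add(add(add(Z, Z), mul(add(SZ, mul(Z, SSZ)), add(SSZ, Z))), add(mul(SZ, Z), Z))))
  →10  S(S(add(add(Z, mul(add(SZ, mul(Z, SSZ)), add(SSZ, Z))), add(mul(SZ, Z), Z))))
  →11  S(S(add(mul(add(SZ, mul(Z, SSZ)), add(SSZ, Z)), add(mul(SZ, Z), Z))))
  →12  S(S(add(mul(S(add(Z, mul(Z, SSZ))), add(SSZ, Z)), add(mul(SZ, Z), Z))))
  →13  S(S(add(add(add(SSZ, Z), mul(add(Z, mul(Z, SSZ)), add(SSZ, Z))), add(mul(SZ, Z), Z))))
  →14  S(S(add(add(S(add(SZ, Z)), mul(add(Z, mul(Z, SSZ)), add(SSZ, Z))), add(mul(SZ, Z), Z))))
  →15  S(S(add(S(add(add(SZ, Z), mul(add(Z, mul(Z, SSZ)), add(SSZ, Z)))), add(mul(SZ, Z), Z))))
  →16  S(S(S(add(add(add(SZ, Z), mul(add(Z, mul(Z, SSZ)), add(SSZ, Z))), add(mul(SZ, Z), Z)))))
  →17  S(S(S(add(add(S(add(Z, Z)), mul(add(Z, mul(Z, SSZ)), add(SSZ, Z))), add(mul(SZ, Z), Z)))))
  →18  S(S(S(add(S(add(add(Z, Z), mul(add(Z, mul(Z, SSZ)), add(SSZ, Z)))), add(mul(SZ, Z), Z)))))
  →19  S(S(S(S(add(add(add(Z, Z), mul(add(Z, mul(Z, SSZ)), add(SSZ, Z))), add(mul(SZ, Z), Z))))))
  →20  S(S(S(S(add(add(Z, mul(add(Z, mul(Z, SSZ)), add(SSZ, Z))), add(mul(SZ, Z), Z))))))
  →21  S(S(S(S(add(mul(add(Z, mul(Z, SSZ)), add(SSZ, Z)), add(mul(SZ, Z), Z))))))
  →22  S(S(S(S(add(mul(mul(Z, SSZ), add(SSZ, Z)), add(mul(SZ, Z), Z))))))
  →23  S(S(S(S(add(mul(Z, add(SSZ, Z)), add(mul(SZ, Z), Z))))))
  →24  S(S(S(S(add(Z, add(mul(SZ, Z), Z))))))
  →25  S(S(S(S(add(mul(SZ, Z), Z)))))
  →26  S(S(S(S(add(add(Z, mul(Z, Z)), Z)))))
  →27  S(S(S(S(add(mul(Z, Z), Z)))))
  →28  S(S(S(S(add(Z, Z)))))
  →29  S^4(Z)

Answer: normal form = S^4(Z)  (in 29 steps)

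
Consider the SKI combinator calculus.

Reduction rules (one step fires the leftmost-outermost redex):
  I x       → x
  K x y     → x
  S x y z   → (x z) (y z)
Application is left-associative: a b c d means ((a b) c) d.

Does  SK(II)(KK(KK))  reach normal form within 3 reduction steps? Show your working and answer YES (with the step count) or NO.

Answer: YES — reaches normal form K in 3 ≤ 3 steps

Reduction:
  start: SK(II)(KK(KK))
  [1] K(KK(KK))(II(KK(KK)))
  [2] KK(KK)
  [3] K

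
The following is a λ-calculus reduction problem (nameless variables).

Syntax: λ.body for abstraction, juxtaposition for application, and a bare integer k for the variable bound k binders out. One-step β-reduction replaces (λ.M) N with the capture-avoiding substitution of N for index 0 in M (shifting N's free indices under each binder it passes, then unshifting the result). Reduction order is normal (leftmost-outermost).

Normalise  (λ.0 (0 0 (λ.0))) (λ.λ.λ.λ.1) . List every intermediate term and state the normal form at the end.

  start: (λ.0 (0 0 (λ.0))) (λ.λ.λ.λ.1)
  step 1: (λ.λ.λ.λ.1) ((λ.λ.λ.λ.1) (λ.λ.λ.λ.1) (λ.0))
  step 2: λ.λ.λ.1

Answer: normal form = λ.λ.λ.1  (in 2 steps)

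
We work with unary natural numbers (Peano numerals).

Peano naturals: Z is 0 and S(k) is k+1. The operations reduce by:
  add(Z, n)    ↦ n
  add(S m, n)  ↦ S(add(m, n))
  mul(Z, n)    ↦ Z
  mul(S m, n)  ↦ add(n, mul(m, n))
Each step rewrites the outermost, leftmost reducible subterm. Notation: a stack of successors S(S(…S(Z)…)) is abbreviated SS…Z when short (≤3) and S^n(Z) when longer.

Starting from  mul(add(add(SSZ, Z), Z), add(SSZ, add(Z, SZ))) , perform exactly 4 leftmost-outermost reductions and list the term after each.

  start: mul(add(add(SSZ, Z), Z), add(SSZ, add(Z, SZ)))
  step 1: mul(add(S(add(SZ, Z)), Z), add(SSZ, add(Z, SZ)))
  step 2: mul(S(add(add(SZ, Z), Z)), add(SSZ, add(Z, SZ)))
  step 3: add(add(SSZ, add(Z, SZ)), mul(add(add(SZ, Z), Z), add(SSZ, add(Z, SZ))))
  step 4: add(S(add(SZ, add(Z, SZ))), mul(add(add(SZ, Z), Z), add(SSZ, add(Z, SZ))))

Answer: after 4 steps: add(S(add(SZ, add(Z, SZ))), mul(add(add(SZ, Z), Z), add(SSZ, add(Z, SZ))))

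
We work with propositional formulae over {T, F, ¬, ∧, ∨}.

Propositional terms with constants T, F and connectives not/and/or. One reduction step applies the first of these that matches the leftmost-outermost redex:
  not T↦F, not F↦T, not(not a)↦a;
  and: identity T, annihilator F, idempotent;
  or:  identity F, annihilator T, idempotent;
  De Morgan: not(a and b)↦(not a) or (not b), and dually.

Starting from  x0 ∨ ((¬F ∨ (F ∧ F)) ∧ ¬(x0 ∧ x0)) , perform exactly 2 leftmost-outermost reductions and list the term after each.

Answer: after 2 steps: x0 ∨ (T ∧ ¬(x0 ∧ x0))

Working:
  start: x0 ∨ ((¬F ∨ (F ∧ F)) ∧ ¬(x0 ∧ x0))
  [1] x0 ∨ ((T ∨ (F ∧ F)) ∧ ¬(x0 ∧ x0))
  [2] x0 ∨ (T ∧ ¬(x0 ∧ x0))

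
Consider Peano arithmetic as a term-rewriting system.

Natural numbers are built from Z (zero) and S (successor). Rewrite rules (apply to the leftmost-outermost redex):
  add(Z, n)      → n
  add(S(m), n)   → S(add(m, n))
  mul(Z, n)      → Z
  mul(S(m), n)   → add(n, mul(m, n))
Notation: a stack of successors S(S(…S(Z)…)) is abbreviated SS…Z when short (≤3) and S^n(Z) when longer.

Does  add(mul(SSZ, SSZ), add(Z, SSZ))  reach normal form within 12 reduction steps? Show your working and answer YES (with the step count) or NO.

  start: add(mul(SSZ, SSZ), add(Z, SSZ))
  step 1: add(add(SSZ, mul(SZ, SSZ)), add(Z, SSZ))
  step 2: add(S(add(SZ, mul(SZ, SSZ))), add(Z, SSZ))
  step 3: S(add(add(SZ, mul(SZ, SSZ)), add(Z, SSZ)))
  step 4: S(add(S(add(Z, mul(SZ, SSZ))), add(Z, SSZ)))
  step 5: S(S(add(add(Z, mul(SZ, SSZ)), add(Z, SSZ))))
  step 6: S(S(add(mul(SZ, SSZ), add(Z, SSZ))))
  step 7: S(S(add(add(SSZ, mul(Z, SSZ)), add(Z, SSZ))))
  step 8: S(S(add(S(add(SZ, mul(Z, SSZ))), add(Z, SSZ))))
  step 9: S(S(S(add(add(SZ, mul(Z, SSZ)), add(Z, SSZ)))))
  step 10: S(S(S(add(S(add(Z, mul(Z, SSZ))), add(Z, SSZ)))))
  step 11: S(S(S(S(add(add(Z, mul(Z, SSZ)), add(Z, SSZ))))))
  step 12: S(S(S(S(add(mul(Z, SSZ), add(Z, SSZ))))))

Answer: NO — after 12 steps the term is S(S(S(S(add(mul(Z, SSZ), add(Z, SSZ)))))), not yet normal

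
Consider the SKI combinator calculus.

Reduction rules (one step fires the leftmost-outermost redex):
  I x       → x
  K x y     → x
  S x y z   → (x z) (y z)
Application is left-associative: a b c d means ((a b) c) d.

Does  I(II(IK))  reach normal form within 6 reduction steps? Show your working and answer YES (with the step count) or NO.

Answer: YES — reaches normal form K in 4 ≤ 6 steps

Derivation:
  start: I(II(IK))
  →1  II(IK)
  →2  I(IK)
  →3  IK
  →4  K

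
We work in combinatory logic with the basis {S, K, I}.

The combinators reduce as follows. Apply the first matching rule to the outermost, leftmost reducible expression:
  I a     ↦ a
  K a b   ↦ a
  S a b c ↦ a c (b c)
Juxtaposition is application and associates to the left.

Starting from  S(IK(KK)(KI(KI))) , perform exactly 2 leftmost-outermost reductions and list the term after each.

  start: S(IK(KK)(KI(KI)))
  [1] S(K(KK)(KI(KI)))
  [2] S(KK)

Answer: after 2 steps: S(KK)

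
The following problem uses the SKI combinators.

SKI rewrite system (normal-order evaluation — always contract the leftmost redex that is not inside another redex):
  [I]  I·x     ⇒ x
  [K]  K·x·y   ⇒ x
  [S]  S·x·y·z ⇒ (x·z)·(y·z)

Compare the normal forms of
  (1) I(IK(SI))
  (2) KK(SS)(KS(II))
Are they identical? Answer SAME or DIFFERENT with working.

Answer: DIFFERENT — A ⇓ K(SI), B ⇓ KS

Reduction:
Term A:
  start: I(IK(SI))
  step 1: IK(SI)
  step 2: K(SI)

Term B:
  start: KK(SS)(KS(II))
  step 1: K(KS(II))
  step 2: KS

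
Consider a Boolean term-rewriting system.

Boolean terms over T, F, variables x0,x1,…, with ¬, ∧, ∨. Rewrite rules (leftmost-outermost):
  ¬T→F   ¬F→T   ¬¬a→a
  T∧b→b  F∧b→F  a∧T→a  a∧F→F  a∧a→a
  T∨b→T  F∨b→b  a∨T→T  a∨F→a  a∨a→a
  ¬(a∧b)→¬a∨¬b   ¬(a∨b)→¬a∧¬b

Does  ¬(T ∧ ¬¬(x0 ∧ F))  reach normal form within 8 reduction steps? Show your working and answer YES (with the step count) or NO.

Answer: YES — reaches normal form T in 7 ≤ 8 steps

Working:
  start: ¬(T ∧ ¬¬(x0 ∧ F))
  step 1: ¬T ∨ ¬¬¬(x0 ∧ F)
  step 2: F ∨ ¬¬¬(x0 ∧ F)
  step 3: ¬¬¬(x0 ∧ F)
  step 4: ¬(x0 ∧ F)
  step 5: ¬x0 ∨ ¬F
  step 6: ¬x0 ∨ T
  step 7: T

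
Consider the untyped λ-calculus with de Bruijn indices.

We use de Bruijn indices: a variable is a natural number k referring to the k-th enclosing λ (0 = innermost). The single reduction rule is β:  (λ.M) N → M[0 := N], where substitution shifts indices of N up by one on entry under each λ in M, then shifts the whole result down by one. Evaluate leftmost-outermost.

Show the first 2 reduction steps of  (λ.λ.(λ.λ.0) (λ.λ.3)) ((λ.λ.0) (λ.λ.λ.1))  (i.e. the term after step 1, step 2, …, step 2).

  start: (λ.λ.(λ.λ.0) (λ.λ.3)) ((λ.λ.0) (λ.λ.λ.1))
  [1] λ.(λ.λ.0) (λ.λ.(λ.λ.0) (λ.λ.λ.1))
  [2] λ.λ.0

Answer: after 2 steps: λ.λ.0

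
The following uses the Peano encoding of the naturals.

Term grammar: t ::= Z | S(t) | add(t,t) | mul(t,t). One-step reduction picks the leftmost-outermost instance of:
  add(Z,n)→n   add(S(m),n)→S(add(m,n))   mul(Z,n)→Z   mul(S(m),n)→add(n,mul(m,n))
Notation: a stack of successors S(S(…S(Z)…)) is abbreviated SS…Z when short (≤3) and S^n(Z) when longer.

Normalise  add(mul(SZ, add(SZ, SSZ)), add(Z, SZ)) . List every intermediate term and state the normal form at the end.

  start: add(mul(SZ, add(SZ, SSZ)), add(Z, SZ))
  →1  add(add(add(SZ, SSZ), mul(Z, add(SZ, SSZ))), add(Z, SZ))
  →2  add(add(S(add(Z, SSZ)), mul(Z, add(SZ, SSZ))), add(Z, SZ))
  →3  add(S(add(add(Z, SSZ), mul(Z, add(SZ, SSZ)))), add(Z, SZ))
  →4  S(add(add(add(Z, SSZ), mul(Z, add(SZ, SSZ))), add(Z, SZ)))
  →5  S(add(add(SSZ, mul(Z, add(SZ, SSZ))), add(Z, SZ)))
  →6  S(add(S(add(SZ, mul(Z, add(SZ, SSZ)))), add(Z, SZ)))
  →7  S(S(add(add(SZ, mul(Z, add(SZ, SSZ))), add(Z, SZ))))
  →8  S(S(add(S(add(Z, mul(Z, add(SZ, SSZ)))), add(Z, SZ))))
  →9  S(S(S(add(add(Z, mul(Z, add(SZ, SSZ))), add(Z, SZ)))))
  →10  S(S(S(add(mul(Z, add(SZ, SSZ)), add(Z, SZ)))))
  →11  S(S(S(add(Z, add(Z, SZ)))))
  →12  S(S(S(add(Z, SZ))))
  →13  S^4(Z)

Answer: normal form = S^4(Z)  (in 13 steps)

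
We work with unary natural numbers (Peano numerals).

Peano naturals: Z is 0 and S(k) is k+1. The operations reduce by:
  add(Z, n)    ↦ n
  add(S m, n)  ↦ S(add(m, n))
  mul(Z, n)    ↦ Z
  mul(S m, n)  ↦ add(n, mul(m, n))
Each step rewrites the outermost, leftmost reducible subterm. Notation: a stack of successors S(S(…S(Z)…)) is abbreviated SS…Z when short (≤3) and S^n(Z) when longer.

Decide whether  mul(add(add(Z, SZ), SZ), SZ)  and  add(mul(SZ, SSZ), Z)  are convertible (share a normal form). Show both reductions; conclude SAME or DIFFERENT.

Answer: SAME — A ⇓ SSZ, B ⇓ SSZ

Derivation:
Term A:
  start: mul(add(add(Z, SZ), SZ), SZ)
  step 1: mul(add(SZ, SZ), SZ)
  step 2: mul(S(add(Z, SZ)), SZ)
  step 3: add(SZ, mul(add(Z, SZ), SZ))
  step 4: S(add(Z, mul(add(Z, SZ), SZ)))
  step 5: S(mul(add(Z, SZ), SZ))
  step 6: S(mul(SZ, SZ))
  step 7: S(add(SZ, mul(Z, SZ)))
  step 8: S(S(add(Z, mul(Z, SZ))))
  step 9: S(S(mul(Z, SZ)))
  step 10: SSZ

Term B:
  start: add(mul(SZ, SSZ), Z)
  step 1: add(add(SSZ, mul(Z, SSZ)), Z)
  step 2: add(S(add(SZ, mul(Z, SSZ))), Z)
  step 3: S(add(add(SZ, mul(Z, SSZ)), Z))
  step 4: S(add(S(add(Z, mul(Z, SSZ))), Z))
  step 5: S(S(add(add(Z, mul(Z, SSZ)), Z)))
  step 6: S(S(add(mul(Z, SSZ), Z)))
  step 7: S(S(add(Z, Z)))
  step 8: SSZ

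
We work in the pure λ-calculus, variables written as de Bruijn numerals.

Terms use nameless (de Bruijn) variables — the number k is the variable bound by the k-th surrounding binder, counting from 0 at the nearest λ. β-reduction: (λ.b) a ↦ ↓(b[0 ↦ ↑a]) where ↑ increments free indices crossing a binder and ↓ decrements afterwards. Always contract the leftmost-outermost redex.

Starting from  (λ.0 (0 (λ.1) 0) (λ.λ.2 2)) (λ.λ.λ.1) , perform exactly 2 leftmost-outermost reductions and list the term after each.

  start: (λ.0 (0 (λ.1) 0) (λ.λ.2 2)) (λ.λ.λ.1)
  step 1: (λ.λ.λ.1) ((λ.λ.λ.1) (λ.λ.λ.λ.1) (λ.λ.λ.1)) (λ.λ.(λ.λ.λ.1) (λ.λ.λ.1))
  step 2: (λ.λ.1) (λ.λ.(λ.λ.λ.1) (λ.λ.λ.1))

Answer: after 2 steps: (λ.λ.1) (λ.λ.(λ.λ.λ.1) (λ.λ.λ.1))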